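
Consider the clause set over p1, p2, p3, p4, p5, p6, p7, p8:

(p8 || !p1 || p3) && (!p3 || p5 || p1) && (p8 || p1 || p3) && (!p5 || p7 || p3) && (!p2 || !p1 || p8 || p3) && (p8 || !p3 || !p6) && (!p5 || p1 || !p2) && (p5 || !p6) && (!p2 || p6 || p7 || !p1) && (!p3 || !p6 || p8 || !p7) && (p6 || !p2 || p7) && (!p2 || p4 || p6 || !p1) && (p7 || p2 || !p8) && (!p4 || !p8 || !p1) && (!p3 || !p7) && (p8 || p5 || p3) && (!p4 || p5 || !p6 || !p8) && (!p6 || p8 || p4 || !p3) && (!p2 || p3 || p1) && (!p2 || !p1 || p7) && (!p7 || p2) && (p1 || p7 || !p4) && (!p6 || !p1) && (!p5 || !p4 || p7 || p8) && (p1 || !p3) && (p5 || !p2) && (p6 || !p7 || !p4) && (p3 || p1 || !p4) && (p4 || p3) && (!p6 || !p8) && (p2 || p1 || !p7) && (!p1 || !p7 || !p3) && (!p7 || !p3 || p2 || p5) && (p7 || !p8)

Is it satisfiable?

Yes

Case p5 = false:
Unit clause (!p6) forces p6 = false.
Unit clause (!p2) forces p2 = false.
Unit clause (!p7) forces p7 = false.
Unit clause (!p8) forces p8 = false.
Unit clause (p3) forces p3 = true.
Unit clause (p1) forces p1 = true.
All clauses hold; p4 can take either value.
A satisfying assignment: p1=true,  p2=false,  p3=true,  p4=false,  p5=false,  p6=false,  p7=false,  p8=false.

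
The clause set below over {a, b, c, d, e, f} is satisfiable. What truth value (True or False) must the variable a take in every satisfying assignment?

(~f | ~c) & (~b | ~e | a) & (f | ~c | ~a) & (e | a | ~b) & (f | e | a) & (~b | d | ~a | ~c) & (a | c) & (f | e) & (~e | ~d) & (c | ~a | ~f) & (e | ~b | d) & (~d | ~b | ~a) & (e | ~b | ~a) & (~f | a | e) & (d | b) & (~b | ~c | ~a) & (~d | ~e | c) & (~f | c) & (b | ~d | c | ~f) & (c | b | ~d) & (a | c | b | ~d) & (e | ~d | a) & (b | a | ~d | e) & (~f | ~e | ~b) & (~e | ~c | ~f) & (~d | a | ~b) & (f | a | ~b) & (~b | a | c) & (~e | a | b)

True

Suppose a = 0.
(c) alone gives c = 1.
(~f) alone gives f = 0.
(e) alone gives e = 1.
(~b) alone gives b = 0.
That conflicts with the unit clause (b).
So every satisfying assignment has a = True.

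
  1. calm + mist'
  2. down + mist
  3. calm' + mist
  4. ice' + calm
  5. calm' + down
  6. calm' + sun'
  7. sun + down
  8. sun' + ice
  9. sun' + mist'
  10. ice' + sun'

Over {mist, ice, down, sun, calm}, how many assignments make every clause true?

3

There are 2^5 = 32 truth assignments over (mist, ice, down, sun, calm).
Split on down. With down = 1, the clauses containing down are satisfied and down' drops from the rest; 3 of the 2^4 = 16 assignments to the other variables satisfy what remains.
With down = 0, by the same count on the reduced clause set, 0 assignments work.
(One model: mist=F, ice=F, down=T, sun=F, calm=F.)
Total: 3 + 0 = 3.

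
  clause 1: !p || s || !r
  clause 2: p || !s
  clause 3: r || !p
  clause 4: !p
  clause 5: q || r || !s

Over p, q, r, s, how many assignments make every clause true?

4

There are 2^4 = 16 truth assignments over (p, q, r, s).
Check each against the 5 clauses (columns in the order p, q, r, s):
  F F F F  ✓ satisfies all
  F F F T  ✗ fails (p || !s)
  F F T F  ✓ satisfies all
  F F T T  ✗ fails (p || !s)
  F T F F  ✓ satisfies all
  F T F T  ✗ fails (p || !s)
  F T T F  ✓ satisfies all
  F T T T  ✗ fails (p || !s)
  T F F F  ✗ fails (r || !p)
  T F F T  ✗ fails (r || !p)
  T F T F  ✗ fails (!p || s || !r)
  T F T T  ✗ fails (!p)
  T T F F  ✗ fails (r || !p)
  T T F T  ✗ fails (r || !p)
  T T T F  ✗ fails (!p || s || !r)
  T T T T  ✗ fails (!p)
4 of the 16 rows are models.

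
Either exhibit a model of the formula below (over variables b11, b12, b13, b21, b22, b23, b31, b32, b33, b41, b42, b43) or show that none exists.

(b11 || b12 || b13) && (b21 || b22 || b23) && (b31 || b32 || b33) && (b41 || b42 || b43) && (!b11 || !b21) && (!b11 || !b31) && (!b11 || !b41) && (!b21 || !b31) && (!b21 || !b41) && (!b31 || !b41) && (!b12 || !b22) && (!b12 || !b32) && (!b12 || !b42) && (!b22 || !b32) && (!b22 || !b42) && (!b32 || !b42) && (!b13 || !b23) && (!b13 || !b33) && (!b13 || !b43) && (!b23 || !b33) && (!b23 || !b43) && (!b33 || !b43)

Try b11 = false.
Try b12 = true.
Unit clause (!b22) forces b22 = false.
Unit clause (!b32) forces b32 = false.
Unit clause (!b42) forces b42 = false.
Try b21 = true.
Unit clause (!b31) forces b31 = false.
Unit clause (b33) forces b33 = true.
Unit clause (!b41) forces b41 = false.
Unit clause (b43) forces b43 = true.
That conflicts with the unit clause (!b43).
Undo b21 and try b21 = false.
Unit clause (b23) forces b23 = true.
Unit clause (!b13) forces b13 = false.
Unit clause (!b33) forces b33 = false.
Unit clause (b31) forces b31 = true.
Unit clause (!b41) forces b41 = false.
Unit clause (b43) forces b43 = true.
That conflicts with the unit clause (!b43).
Both values of b21 lead to a conflict.
Undo b12 and try b12 = false.
Unit clause (b13) forces b13 = true.
Unit clause (!b23) forces b23 = false.
Unit clause (!b33) forces b33 = false.
Unit clause (!b43) forces b43 = false.
Try b21 = true.
Unit clause (!b31) forces b31 = false.
Unit clause (b32) forces b32 = true.
Unit clause (!b41) forces b41 = false.
Unit clause (b42) forces b42 = true.
That conflicts with the unit clause (!b42).
Undo b21 and try b21 = false.
Unit clause (b22) forces b22 = true.
Unit clause (!b32) forces b32 = false.
Unit clause (b31) forces b31 = true.
Unit clause (!b41) forces b41 = false.
Unit clause (b42) forces b42 = true.
That conflicts with the unit clause (!b42).
Both values of b21 lead to a conflict.
Both values of b12 lead to a conflict.
Undo b11 and try b11 = true.
Unit clause (!b21) forces b21 = false.
Unit clause (!b31) forces b31 = false.
Unit clause (!b41) forces b41 = false.
Try b22 = true.
Unit clause (!b12) forces b12 = false.
Unit clause (!b32) forces b32 = false.
Unit clause (b33) forces b33 = true.
Unit clause (!b42) forces b42 = false.
Unit clause (b43) forces b43 = true.
That conflicts with the unit clause (!b43).
Undo b22 and try b22 = false.
Unit clause (b23) forces b23 = true.
Unit clause (!b13) forces b13 = false.
Unit clause (!b33) forces b33 = false.
Unit clause (b32) forces b32 = true.
Unit clause (!b12) forces b12 = false.
Unit clause (!b42) forces b42 = false.
Unit clause (b43) forces b43 = true.
That conflicts with the unit clause (!b43).
Both values of b22 lead to a conflict.
Both values of b11 lead to a conflict.

UNSATISFIABLE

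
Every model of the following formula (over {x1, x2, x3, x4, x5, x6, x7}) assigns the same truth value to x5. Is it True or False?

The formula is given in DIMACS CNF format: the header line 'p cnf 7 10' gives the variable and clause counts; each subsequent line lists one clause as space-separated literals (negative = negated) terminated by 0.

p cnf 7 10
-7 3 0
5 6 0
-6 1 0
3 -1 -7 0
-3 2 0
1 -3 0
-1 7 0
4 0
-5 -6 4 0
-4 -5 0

Suppose x5 = True.
From the singleton clause (x4), x4 = True.
That conflicts with the unit clause (¬x4).
So every satisfying assignment has x5 = False.

False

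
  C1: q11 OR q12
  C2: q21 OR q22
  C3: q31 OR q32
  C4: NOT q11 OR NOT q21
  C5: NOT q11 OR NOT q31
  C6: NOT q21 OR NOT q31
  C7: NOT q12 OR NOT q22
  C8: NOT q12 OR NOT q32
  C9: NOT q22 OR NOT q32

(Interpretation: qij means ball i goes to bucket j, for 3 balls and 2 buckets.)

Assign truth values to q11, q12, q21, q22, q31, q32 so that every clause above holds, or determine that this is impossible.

Try q11 = true.
(NOT q21) alone gives q21 = false.
(q22) alone gives q22 = true.
(NOT q31) alone gives q31 = false.
(q32) alone gives q32 = true.
But (NOT q32) is also a unit clause — contradiction.
So q11 must be the other value — set q11 = false.
(q12) alone gives q12 = true.
(NOT q22) alone gives q22 = false.
(q21) alone gives q21 = true.
(NOT q31) alone gives q31 = false.
(q32) alone gives q32 = true.
But (NOT q32) is also a unit clause — contradiction.
Neither q11 = true nor q11 = false works.

UNSATISFIABLE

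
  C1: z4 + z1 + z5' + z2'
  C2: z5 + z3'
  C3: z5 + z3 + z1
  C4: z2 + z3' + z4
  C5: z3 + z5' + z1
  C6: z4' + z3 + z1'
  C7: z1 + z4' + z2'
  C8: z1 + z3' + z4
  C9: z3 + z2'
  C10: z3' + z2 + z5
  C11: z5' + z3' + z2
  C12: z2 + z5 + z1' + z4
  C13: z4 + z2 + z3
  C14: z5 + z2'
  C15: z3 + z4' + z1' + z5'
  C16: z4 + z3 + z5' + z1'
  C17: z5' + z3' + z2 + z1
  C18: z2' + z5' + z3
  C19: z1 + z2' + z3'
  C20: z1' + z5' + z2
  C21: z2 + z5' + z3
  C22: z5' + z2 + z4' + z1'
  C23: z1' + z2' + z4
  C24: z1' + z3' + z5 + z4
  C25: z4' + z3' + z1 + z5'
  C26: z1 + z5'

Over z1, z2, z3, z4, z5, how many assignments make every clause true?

1

There are 2^5 = 32 truth assignments over (z1, z2, z3, z4, z5).
Split on z4. With z4 = 1, the clauses containing z4 are satisfied and z4' drops from the rest; 1 of the 2^4 = 16 assignments to the other variables satisfy what remains.
With z4 = 0, by the same count on the reduced clause set, 0 assignments work.
(One model: z1=T, z2=T, z3=T, z4=T, z5=T.)
Total: 1 + 0 = 1.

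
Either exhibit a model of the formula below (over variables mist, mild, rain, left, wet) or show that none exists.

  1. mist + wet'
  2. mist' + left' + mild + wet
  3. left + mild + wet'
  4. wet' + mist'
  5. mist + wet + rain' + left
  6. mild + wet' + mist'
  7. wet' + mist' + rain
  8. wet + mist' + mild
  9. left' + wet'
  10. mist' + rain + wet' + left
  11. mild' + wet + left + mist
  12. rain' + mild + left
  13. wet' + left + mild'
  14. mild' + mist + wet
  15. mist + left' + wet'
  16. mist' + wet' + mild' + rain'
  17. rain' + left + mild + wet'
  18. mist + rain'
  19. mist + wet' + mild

mist ↦ 1,  mild ↦ 1,  rain ↦ 1,  left ↦ 0,  wet ↦ 0

Try mist = 1.
From the singleton clause (wet'), wet = 0.
From the singleton clause (mild), mild = 1.
All clauses hold; rain, left can take either value.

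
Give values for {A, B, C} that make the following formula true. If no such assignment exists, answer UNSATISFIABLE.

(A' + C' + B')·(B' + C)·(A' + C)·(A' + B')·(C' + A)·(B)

Unit clause (B) forces B = 1.
Unit clause (C) forces C = 1.
Unit clause (A') forces A = 0.
Now (A) is unsatisfied and unit — conflict.

UNSATISFIABLE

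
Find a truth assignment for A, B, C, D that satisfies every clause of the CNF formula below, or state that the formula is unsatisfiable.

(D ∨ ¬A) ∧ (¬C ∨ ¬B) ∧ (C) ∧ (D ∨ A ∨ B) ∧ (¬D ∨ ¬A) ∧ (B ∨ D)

The clause (C) is unit, so C = True.
The clause (¬B) is unit, so B = False.
The clause (D) is unit, so D = True.
The clause (¬A) is unit, so A = False.
All clauses are satisfied.

A ↦ False; B ↦ False; C ↦ True; D ↦ True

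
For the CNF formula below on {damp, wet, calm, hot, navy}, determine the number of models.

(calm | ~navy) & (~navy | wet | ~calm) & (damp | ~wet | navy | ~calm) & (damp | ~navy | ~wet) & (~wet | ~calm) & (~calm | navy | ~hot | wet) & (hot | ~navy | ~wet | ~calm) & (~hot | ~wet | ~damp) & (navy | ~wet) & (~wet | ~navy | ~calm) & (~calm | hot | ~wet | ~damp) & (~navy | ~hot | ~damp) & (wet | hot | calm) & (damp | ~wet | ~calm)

There are 2^5 = 32 truth assignments over (damp, wet, calm, hot, navy).
Split on navy. With navy = 1, the clauses containing navy are satisfied and ~navy drops from the rest; 0 of the 2^4 = 16 assignments to the other variables satisfy what remains.
With navy = 0, by the same count on the reduced clause set, 4 assignments work.
(One model: damp=F, wet=F, calm=F, hot=T, navy=F.)
Total: 0 + 4 = 4.

4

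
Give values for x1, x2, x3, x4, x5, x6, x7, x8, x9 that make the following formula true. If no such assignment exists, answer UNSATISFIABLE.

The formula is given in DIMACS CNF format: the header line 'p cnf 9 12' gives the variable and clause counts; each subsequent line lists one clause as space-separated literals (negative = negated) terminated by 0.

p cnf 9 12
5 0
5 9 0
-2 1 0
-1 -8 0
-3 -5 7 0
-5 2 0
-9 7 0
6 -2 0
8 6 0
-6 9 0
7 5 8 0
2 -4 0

Unit clause (x5) forces x5 = True.
Unit clause (x2) forces x2 = True.
Unit clause (x1) forces x1 = True.
Unit clause (¬x8) forces x8 = False.
Unit clause (x6) forces x6 = True.
Unit clause (x9) forces x9 = True.
Unit clause (x7) forces x7 = True.
All clauses hold; x3, x4 can take either value.

x1 ↦ True,  x2 ↦ True,  x3 ↦ False,  x4 ↦ True,  x5 ↦ True,  x6 ↦ True,  x7 ↦ True,  x8 ↦ False,  x9 ↦ True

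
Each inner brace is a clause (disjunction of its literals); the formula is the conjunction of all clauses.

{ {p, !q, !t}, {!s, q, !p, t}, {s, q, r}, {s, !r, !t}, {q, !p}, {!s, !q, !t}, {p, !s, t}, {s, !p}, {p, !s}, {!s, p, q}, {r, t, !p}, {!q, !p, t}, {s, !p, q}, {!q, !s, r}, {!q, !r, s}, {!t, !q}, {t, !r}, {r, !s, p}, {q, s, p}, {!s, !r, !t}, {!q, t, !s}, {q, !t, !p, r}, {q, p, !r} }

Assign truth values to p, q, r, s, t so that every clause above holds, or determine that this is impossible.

p=false, q=true, r=false, s=false, t=false

Case q = true:
From the singleton clause (!t), t = false.
From the singleton clause (!p), p = false.
From the singleton clause (!s), s = false.
From the singleton clause (!r), r = false.
This assignment satisfies each clause.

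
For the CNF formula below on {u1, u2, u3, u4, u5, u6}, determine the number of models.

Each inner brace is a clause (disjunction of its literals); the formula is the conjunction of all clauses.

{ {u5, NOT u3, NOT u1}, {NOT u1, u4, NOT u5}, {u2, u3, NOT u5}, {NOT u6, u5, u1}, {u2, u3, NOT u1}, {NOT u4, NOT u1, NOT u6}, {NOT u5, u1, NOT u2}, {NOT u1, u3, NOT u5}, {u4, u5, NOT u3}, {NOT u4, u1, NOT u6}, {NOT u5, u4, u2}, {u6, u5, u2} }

9

There are 2^6 = 64 truth assignments over (u1, u2, u3, u4, u5, u6).
Split on u3. With u3 = true, the clauses containing u3 are satisfied and NOT u3 drops from the rest; 4 of the 2^5 = 32 assignments to the other variables satisfy what remains.
With u3 = false, by the same count on the reduced clause set, 5 assignments work.
Total: 4 + 5 = 9.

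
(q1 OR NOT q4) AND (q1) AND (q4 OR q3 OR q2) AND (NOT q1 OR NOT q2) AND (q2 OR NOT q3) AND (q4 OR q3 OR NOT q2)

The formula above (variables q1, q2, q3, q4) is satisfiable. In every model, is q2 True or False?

Suppose q2 = true.
From the singleton clause (q1), q1 = true.
Now (NOT q1) is unsatisfied and unit — conflict.
So every satisfying assignment has q2 = False.

False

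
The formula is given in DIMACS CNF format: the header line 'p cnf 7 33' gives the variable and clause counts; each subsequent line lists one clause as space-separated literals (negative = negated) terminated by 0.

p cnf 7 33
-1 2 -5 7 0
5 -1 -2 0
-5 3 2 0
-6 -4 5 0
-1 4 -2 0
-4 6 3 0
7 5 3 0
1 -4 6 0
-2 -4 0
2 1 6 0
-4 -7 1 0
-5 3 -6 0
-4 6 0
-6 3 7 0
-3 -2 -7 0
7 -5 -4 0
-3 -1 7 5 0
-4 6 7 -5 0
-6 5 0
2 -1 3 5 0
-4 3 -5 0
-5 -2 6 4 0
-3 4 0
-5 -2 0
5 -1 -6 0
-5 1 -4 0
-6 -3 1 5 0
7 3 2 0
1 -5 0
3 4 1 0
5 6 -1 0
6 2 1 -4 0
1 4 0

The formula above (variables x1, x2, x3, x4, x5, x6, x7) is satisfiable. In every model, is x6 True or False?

Suppose x6 = False.
Unit clause (¬x4) forces x4 = False.
Unit clause (¬x3) forces x3 = False.
Unit clause (x1) forces x1 = True.
Unit clause (¬x2) forces x2 = False.
Unit clause (¬x5) forces x5 = False.
That conflicts with the unit clause (x5).
So every satisfying assignment has x6 = True.

True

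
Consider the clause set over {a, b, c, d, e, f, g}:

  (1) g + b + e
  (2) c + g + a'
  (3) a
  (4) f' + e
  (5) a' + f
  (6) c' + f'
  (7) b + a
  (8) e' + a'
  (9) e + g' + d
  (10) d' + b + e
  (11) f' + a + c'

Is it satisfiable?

From the singleton clause (a), a = 1.
From the singleton clause (f), f = 1.
From the singleton clause (e), e = 1.
But (e') is also a unit clause — contradiction.
No assignment satisfies every clause.

No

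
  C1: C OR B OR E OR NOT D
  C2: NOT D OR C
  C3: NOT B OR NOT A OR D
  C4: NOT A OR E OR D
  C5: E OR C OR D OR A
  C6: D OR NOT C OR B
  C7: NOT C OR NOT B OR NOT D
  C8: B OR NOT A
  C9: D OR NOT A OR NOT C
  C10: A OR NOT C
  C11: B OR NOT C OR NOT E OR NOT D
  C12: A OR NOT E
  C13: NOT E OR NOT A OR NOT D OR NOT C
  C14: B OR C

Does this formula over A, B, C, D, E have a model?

Try D = false.
Try B = false.
From the singleton clause (NOT C), C = false.
Now (C) is unsatisfied and unit — conflict.
Undo B and try B = true.
From the singleton clause (NOT A), A = false.
From the singleton clause (NOT C), C = false.
From the singleton clause (E), E = true.
Now (NOT E) is unsatisfied and unit — conflict.
Either choice for B ends in contradiction.
Undo D and try D = true.
From the singleton clause (C), C = true.
From the singleton clause (NOT B), B = false.
From the singleton clause (NOT A), A = false.
Now (A) is unsatisfied and unit — conflict.
Either choice for D ends in contradiction.
No assignment satisfies every clause.

No, unsatisfiable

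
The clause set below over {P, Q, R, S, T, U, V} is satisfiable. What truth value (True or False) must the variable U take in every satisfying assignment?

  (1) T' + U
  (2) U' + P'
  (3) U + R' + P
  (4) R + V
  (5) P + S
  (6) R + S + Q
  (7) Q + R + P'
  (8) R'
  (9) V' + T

Suppose U = 0.
From the singleton clause (T'), T = 0.
From the singleton clause (R'), R = 0.
From the singleton clause (V), V = 1.
That conflicts with the unit clause (V').
So every satisfying assignment has U = True.

True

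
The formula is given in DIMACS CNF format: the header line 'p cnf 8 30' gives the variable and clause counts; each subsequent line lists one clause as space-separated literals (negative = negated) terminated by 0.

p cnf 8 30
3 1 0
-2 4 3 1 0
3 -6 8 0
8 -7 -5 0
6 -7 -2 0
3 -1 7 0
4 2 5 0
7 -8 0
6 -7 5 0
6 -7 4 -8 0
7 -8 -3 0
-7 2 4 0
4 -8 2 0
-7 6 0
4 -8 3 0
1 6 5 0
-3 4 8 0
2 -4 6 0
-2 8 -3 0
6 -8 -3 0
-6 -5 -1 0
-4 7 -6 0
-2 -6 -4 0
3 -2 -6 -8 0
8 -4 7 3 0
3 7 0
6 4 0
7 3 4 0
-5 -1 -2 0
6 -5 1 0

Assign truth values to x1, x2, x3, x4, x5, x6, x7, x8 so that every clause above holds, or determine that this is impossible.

x1 ↦ True, x2 ↦ False, x3 ↦ False, x4 ↦ True, x5 ↦ False, x6 ↦ True, x7 ↦ True, x8 ↦ True

Suppose x3 = False.
Unit clause (x1) forces x1 = True.
Unit clause (x7) forces x7 = True.
Unit clause (x6) forces x6 = True.
Unit clause (x8) forces x8 = True.
Unit clause (x4) forces x4 = True.
Unit clause (¬x5) forces x5 = False.
Unit clause (¬x2) forces x2 = False.
All clauses are satisfied.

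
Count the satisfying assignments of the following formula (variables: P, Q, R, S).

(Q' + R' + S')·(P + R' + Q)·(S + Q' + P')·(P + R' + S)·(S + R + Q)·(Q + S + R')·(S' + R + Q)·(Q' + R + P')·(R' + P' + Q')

There are 2^4 = 16 truth assignments over (P, Q, R, S).
Check each against the 9 clauses (columns in the order P, Q, R, S):
  F F F F  ✗ fails (S + R + Q)
  F F F T  ✗ fails (S' + R + Q)
  F F T F  ✗ fails (P + R' + Q)
  F F T T  ✗ fails (P + R' + Q)
  F T F F  ✓ satisfies all
  F T F T  ✓ satisfies all
  F T T F  ✗ fails (P + R' + S)
  F T T T  ✗ fails (Q' + R' + S')
  T F F F  ✗ fails (S + R + Q)
  T F F T  ✗ fails (S' + R + Q)
  T F T F  ✗ fails (Q + S + R')
  T F T T  ✓ satisfies all
  T T F F  ✗ fails (S + Q' + P')
  T T F T  ✗ fails (Q' + R + P')
  T T T F  ✗ fails (S + Q' + P')
  T T T T  ✗ fails (Q' + R' + S')
3 of the 16 rows are models.

3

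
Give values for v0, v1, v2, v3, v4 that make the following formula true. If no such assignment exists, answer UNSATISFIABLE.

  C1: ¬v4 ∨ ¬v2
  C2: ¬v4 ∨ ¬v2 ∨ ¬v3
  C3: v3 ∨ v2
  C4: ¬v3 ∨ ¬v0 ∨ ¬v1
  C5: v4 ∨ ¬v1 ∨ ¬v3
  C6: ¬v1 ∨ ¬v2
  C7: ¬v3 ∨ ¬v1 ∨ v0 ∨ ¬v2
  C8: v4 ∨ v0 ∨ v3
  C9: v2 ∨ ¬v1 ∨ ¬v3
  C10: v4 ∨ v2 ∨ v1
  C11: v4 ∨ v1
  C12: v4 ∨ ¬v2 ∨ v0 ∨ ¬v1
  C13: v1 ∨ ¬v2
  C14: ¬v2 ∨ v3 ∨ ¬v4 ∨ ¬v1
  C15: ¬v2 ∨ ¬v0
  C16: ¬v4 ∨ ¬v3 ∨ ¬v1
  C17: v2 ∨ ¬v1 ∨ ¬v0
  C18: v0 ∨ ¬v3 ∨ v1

v0=True; v1=False; v2=False; v3=True; v4=True

Branch on v4: set v4 = True.
From the singleton clause (¬v2), v2 = False.
From the singleton clause (v3), v3 = True.
From the singleton clause (¬v1), v1 = False.
From the singleton clause (v0), v0 = True.
This assignment satisfies each clause.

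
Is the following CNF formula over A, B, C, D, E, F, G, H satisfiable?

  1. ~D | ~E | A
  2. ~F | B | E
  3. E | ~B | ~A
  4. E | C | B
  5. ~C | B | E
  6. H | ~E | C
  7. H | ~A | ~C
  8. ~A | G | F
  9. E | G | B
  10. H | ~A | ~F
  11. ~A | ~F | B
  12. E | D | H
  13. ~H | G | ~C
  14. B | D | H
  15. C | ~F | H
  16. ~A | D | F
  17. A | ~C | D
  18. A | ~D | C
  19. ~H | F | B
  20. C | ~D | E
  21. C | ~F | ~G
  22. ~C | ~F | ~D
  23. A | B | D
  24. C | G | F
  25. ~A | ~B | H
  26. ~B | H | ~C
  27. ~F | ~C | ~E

Case D = 0:
Case E = 1:
Case H = 1:
Case G = 0:
Unit clause (~C) forces C = 0.
Unit clause (F) forces F = 1.
Case A = 0:
Unit clause (B) forces B = 1.
All clauses are satisfied.
A satisfying assignment: A ↦ 0; B ↦ 1; C ↦ 0; D ↦ 0; E ↦ 1; F ↦ 1; G ↦ 0; H ↦ 1.

Yes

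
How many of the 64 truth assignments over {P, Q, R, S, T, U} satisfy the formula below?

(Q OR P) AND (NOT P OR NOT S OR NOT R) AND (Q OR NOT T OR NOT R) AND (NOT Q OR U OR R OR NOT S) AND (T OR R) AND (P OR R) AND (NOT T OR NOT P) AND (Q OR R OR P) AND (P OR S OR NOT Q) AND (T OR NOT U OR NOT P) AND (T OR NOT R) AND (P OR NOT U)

There are 2^6 = 64 truth assignments over (P, Q, R, S, T, U).
Split on S. With S = true, the clauses containing S are satisfied and NOT S drops from the rest; 1 of the 2^5 = 32 assignments to the other variables satisfy what remains.
With S = false, by the same count on the reduced clause set, 0 assignments work.
Total: 1 + 0 = 1.

1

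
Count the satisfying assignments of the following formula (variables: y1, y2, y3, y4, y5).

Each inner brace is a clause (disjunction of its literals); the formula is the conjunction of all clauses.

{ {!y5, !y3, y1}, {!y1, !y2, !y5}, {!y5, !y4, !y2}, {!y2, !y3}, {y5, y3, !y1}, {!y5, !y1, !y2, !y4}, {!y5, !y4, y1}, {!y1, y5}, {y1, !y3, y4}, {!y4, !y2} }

10

There are 2^5 = 32 truth assignments over (y1, y2, y3, y4, y5).
Split on y1. With y1 = true, the clauses containing y1 are satisfied and !y1 drops from the rest; 4 of the 2^4 = 16 assignments to the other variables satisfy what remains.
With y1 = false, by the same count on the reduced clause set, 6 assignments work.
(One model: y1=F, y2=F, y3=F, y4=F, y5=F.)
Total: 4 + 6 = 10.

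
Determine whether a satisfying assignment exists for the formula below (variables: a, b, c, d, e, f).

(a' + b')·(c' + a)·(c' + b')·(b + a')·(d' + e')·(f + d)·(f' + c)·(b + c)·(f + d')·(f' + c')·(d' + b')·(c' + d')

Branch on a: set a = 0.
(c') alone gives c = 0.
(f') alone gives f = 0.
(d) alone gives d = 1.
Now (d') is unsatisfied and unit — conflict.
That branch fails; take a = 1 instead.
(b') alone gives b = 0.
Now (b) is unsatisfied and unit — conflict.
Neither a = 1 nor a = 0 works.
No assignment satisfies every clause.

No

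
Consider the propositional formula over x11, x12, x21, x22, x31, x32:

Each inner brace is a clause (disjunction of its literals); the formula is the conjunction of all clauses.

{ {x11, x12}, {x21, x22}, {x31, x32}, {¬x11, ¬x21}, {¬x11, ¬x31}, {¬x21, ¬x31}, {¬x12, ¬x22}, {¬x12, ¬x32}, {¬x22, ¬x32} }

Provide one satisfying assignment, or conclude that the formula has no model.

UNSATISFIABLE

Try x11 = True.
The clause (¬x21) is unit, so x21 = False.
The clause (x22) is unit, so x22 = True.
The clause (¬x31) is unit, so x31 = False.
The clause (x32) is unit, so x32 = True.
That conflicts with the unit clause (¬x32).
So x11 must be the other value — set x11 = False.
The clause (x12) is unit, so x12 = True.
The clause (¬x22) is unit, so x22 = False.
The clause (x21) is unit, so x21 = True.
The clause (¬x31) is unit, so x31 = False.
The clause (x32) is unit, so x32 = True.
That conflicts with the unit clause (¬x32).
Either choice for x11 ends in contradiction.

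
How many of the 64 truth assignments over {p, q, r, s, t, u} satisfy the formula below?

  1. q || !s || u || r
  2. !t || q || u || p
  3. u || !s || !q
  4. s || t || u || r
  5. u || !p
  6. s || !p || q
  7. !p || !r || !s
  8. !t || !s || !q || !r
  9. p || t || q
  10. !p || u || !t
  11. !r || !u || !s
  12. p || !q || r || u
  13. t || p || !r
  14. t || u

17

There are 2^6 = 64 truth assignments over (p, q, r, s, t, u).
Split on u. With u = true, the clauses containing u are satisfied and !u drops from the rest; 16 of the 2^5 = 32 assignments to the other variables satisfy what remains.
With u = false, by the same count on the reduced clause set, 1 assignment works.
(One model: p=F, q=F, r=F, s=F, t=T, u=T.)
Total: 16 + 1 = 17.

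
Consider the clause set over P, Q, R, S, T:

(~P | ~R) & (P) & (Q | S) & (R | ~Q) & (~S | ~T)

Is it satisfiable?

Satisfiable

Unit clause (P) forces P = 1.
Unit clause (~R) forces R = 0.
Unit clause (~Q) forces Q = 0.
Unit clause (S) forces S = 1.
Unit clause (~T) forces T = 0.
All clauses are satisfied.
A satisfying assignment: P=1, Q=0, R=0, S=1, T=0.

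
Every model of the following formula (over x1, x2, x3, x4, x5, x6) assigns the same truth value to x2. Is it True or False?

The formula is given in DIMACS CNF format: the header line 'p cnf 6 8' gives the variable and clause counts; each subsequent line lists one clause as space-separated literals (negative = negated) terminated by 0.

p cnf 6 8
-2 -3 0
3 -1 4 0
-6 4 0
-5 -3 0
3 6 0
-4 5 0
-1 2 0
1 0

True

Suppose x2 = False.
(¬x1) alone gives x1 = False.
Now (x1) is unsatisfied and unit — conflict.
So every satisfying assignment has x2 = True.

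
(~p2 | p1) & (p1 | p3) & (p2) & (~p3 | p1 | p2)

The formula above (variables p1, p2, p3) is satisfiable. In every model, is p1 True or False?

True

Suppose p1 = 0.
The clause (~p2) is unit, so p2 = 0.
But (p2) is also a unit clause — contradiction.
So every satisfying assignment has p1 = True.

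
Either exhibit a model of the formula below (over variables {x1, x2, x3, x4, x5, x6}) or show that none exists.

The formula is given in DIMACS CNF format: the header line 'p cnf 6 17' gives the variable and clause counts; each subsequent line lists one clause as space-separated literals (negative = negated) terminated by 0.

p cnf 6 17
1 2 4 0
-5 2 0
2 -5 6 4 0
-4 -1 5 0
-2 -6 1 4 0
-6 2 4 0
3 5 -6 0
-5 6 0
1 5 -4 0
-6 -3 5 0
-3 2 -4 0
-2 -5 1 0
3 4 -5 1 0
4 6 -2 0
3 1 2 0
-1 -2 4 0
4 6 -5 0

Try x5 = False.
Try x4 = False.
Try x1 = True.
From the singleton clause (¬x2), x2 = False.
From the singleton clause (¬x6), x6 = False.
All clauses hold; x3 can take either value.

x1=True; x2=False; x3=False; x4=False; x5=False; x6=False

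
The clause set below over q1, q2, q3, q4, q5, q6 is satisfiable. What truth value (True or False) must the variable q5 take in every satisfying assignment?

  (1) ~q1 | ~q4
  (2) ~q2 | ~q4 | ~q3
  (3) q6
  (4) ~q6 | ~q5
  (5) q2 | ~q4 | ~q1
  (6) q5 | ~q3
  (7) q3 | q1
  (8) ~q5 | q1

Suppose q5 = 1.
The clause (q6) is unit, so q6 = 1.
That conflicts with the unit clause (~q6).
So every satisfying assignment has q5 = False.

False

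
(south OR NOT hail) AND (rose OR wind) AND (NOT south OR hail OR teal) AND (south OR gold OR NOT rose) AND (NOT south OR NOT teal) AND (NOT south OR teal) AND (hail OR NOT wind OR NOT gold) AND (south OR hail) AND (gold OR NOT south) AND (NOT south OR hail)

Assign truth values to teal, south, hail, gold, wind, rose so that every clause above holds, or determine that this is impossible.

Case south = true:
Unit clause (NOT teal) forces teal = false.
Now (teal) is unsatisfied and unit — conflict.
That branch fails; take south = false instead.
Unit clause (NOT hail) forces hail = false.
Now (hail) is unsatisfied and unit — conflict.
Both values of south lead to a conflict.

UNSATISFIABLE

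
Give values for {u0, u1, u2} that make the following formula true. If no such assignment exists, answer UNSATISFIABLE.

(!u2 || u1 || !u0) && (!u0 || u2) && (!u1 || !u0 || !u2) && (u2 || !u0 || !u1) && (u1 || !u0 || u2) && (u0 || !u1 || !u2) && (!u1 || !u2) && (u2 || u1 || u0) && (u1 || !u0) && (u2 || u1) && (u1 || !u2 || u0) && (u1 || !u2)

u0: false,  u1: true,  u2: false

Suppose u0 = false.
Suppose u1 = true.
(!u2) alone gives u2 = false.
All clauses are satisfied.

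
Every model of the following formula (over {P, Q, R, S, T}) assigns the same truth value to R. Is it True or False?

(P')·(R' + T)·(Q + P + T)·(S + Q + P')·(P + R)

True

Suppose R = 0.
Unit clause (P') forces P = 0.
Now (P) is unsatisfied and unit — conflict.
So every satisfying assignment has R = True.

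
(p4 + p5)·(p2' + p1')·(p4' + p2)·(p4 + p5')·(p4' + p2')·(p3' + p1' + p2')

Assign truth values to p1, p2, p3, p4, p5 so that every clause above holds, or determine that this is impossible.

Case p4 = 1:
(p2) alone gives p2 = 1.
But (p2') is also a unit clause — contradiction.
So p4 must be the other value — set p4 = 0.
(p5) alone gives p5 = 1.
But (p5') is also a unit clause — contradiction.
Neither p4 = 1 nor p4 = 0 works.

UNSATISFIABLE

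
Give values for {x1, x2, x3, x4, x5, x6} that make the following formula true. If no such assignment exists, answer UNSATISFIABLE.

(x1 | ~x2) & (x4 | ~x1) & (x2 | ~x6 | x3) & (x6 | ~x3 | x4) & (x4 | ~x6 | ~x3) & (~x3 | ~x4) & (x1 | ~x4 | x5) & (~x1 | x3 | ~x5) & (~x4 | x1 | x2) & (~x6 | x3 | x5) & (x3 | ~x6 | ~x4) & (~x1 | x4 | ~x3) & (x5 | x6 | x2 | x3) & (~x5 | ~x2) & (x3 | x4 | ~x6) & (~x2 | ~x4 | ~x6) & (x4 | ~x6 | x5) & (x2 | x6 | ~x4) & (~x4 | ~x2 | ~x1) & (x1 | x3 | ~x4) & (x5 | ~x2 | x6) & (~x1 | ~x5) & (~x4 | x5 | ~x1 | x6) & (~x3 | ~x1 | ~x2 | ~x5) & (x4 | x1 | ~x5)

Case x1 = 1:
(x4) alone gives x4 = 1.
(~x3) alone gives x3 = 0.
(~x5) alone gives x5 = 0.
(~x6) alone gives x6 = 0.
That conflicts with the unit clause (x6).
Backtrack on x1: now try x1 = 0.
(~x2) alone gives x2 = 0.
(~x4) alone gives x4 = 0.
(~x5) alone gives x5 = 0.
(~x6) alone gives x6 = 0.
(~x3) alone gives x3 = 0.
That conflicts with the unit clause (x3).
Both values of x1 lead to a conflict.

UNSATISFIABLE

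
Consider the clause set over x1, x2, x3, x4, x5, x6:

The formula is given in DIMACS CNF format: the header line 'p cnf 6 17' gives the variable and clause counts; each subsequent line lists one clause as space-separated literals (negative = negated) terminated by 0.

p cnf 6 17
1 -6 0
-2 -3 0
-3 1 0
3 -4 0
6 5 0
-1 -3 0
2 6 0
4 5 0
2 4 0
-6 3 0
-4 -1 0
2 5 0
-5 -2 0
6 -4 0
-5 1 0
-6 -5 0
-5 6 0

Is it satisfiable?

No, unsatisfiable

Branch on x1: set x1 = True.
From the singleton clause (¬x3), x3 = False.
From the singleton clause (¬x4), x4 = False.
From the singleton clause (x5), x5 = True.
From the singleton clause (x2), x2 = True.
That conflicts with the unit clause (¬x2).
That branch fails; take x1 = False instead.
From the singleton clause (¬x6), x6 = False.
From the singleton clause (¬x3), x3 = False.
From the singleton clause (¬x4), x4 = False.
From the singleton clause (x5), x5 = True.
That conflicts with the unit clause (¬x5).
Neither x1 = True nor x1 = False works.
No assignment satisfies every clause.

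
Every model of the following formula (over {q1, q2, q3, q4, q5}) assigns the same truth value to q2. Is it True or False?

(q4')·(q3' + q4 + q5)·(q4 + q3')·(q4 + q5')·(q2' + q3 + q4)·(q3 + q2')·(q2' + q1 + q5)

Suppose q2 = 1.
Unit clause (q4') forces q4 = 0.
Unit clause (q3') forces q3 = 0.
Now (q3) is unsatisfied and unit — conflict.
So every satisfying assignment has q2 = False.

False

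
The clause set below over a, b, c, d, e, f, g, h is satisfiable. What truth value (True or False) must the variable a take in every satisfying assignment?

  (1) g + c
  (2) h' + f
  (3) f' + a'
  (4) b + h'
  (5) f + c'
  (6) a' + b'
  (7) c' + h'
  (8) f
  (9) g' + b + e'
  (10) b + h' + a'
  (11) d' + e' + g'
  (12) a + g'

False

Suppose a = 1.
(f') alone gives f = 0.
But (f) is also a unit clause — contradiction.
So every satisfying assignment has a = False.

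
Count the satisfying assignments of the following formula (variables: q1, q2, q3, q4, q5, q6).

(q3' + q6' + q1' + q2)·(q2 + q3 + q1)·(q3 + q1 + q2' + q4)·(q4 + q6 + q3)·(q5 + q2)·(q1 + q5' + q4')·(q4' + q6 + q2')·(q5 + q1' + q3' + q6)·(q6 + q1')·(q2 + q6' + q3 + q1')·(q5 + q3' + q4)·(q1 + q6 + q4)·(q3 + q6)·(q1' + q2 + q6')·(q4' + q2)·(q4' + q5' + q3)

10

There are 2^6 = 64 truth assignments over (q1, q2, q3, q4, q5, q6).
Split on q5. With q5 = 1, the clauses containing q5 are satisfied and q5' drops from the rest; 5 of the 2^5 = 32 assignments to the other variables satisfy what remains.
With q5 = 0, by the same count on the reduced clause set, 5 assignments work.
Total: 5 + 5 = 10.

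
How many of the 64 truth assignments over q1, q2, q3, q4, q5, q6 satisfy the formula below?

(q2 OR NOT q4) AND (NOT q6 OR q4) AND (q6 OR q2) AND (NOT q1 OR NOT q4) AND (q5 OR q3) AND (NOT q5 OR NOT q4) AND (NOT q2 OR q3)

6

There are 2^6 = 64 truth assignments over (q1, q2, q3, q4, q5, q6).
Split on q4. With q4 = true, the clauses containing q4 are satisfied and NOT q4 drops from the rest; 2 of the 2^5 = 32 assignments to the other variables satisfy what remains.
With q4 = false, by the same count on the reduced clause set, 4 assignments work.
(One model: q1=F, q2=T, q3=T, q4=F, q5=F, q6=F.)
Total: 2 + 4 = 6.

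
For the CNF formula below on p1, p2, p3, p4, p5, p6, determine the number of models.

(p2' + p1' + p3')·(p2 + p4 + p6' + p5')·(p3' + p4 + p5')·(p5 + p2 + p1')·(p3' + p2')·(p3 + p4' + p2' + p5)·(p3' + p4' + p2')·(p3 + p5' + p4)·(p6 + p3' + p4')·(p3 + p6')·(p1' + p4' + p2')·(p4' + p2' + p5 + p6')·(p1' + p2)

There are 2^6 = 64 truth assignments over (p1, p2, p3, p4, p5, p6).
Split on p2. With p2 = 1, the clauses containing p2 are satisfied and p2' drops from the rest; 3 of the 2^5 = 32 assignments to the other variables satisfy what remains.
With p2 = 0, by the same count on the reduced clause set, 7 assignments work.
(One model: p1=F, p2=F, p3=F, p4=F, p5=F, p6=F.)
Total: 3 + 7 = 10.

10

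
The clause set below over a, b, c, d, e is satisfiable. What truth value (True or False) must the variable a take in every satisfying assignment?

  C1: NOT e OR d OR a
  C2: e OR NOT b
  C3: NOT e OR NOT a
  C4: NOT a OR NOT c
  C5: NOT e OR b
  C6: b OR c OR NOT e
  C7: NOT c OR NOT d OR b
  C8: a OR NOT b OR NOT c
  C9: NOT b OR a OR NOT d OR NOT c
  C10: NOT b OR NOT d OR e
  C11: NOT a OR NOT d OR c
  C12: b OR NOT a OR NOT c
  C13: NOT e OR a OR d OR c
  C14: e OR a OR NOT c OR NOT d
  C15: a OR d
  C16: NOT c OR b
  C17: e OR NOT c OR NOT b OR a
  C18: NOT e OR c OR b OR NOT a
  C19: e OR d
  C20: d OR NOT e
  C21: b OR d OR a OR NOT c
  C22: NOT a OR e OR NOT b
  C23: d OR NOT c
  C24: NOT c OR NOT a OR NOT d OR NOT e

Suppose a = true.
The clause (NOT e) is unit, so e = false.
The clause (NOT b) is unit, so b = false.
The clause (NOT c) is unit, so c = false.
The clause (NOT d) is unit, so d = false.
Now (d) is unsatisfied and unit — conflict.
So every satisfying assignment has a = False.

False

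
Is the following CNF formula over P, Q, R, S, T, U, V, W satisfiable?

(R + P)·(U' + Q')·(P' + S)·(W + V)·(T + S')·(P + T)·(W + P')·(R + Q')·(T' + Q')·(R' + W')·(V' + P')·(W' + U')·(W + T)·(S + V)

Satisfiable

Suppose R = 1.
Unit clause (W') forces W = 0.
Unit clause (V) forces V = 1.
Unit clause (P') forces P = 0.
Unit clause (T) forces T = 1.
Unit clause (Q') forces Q = 0.
All clauses hold; S, U can take either value.
A satisfying assignment: P=0,  Q=0,  R=1,  S=0,  T=1,  U=0,  V=1,  W=0.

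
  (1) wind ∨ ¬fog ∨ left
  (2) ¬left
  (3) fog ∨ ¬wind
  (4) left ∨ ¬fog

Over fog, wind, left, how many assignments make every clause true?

1

There are 2^3 = 8 truth assignments over (fog, wind, left).
Check each against the 4 clauses (columns in the order fog, wind, left):
  F F F  ✓ satisfies all
  F F T  ✗ fails (¬left)
  F T F  ✗ fails (fog ∨ ¬wind)
  F T T  ✗ fails (¬left)
  T F F  ✗ fails (wind ∨ ¬fog ∨ left)
  T F T  ✗ fails (¬left)
  T T F  ✗ fails (left ∨ ¬fog)
  T T T  ✗ fails (¬left)
1 of the 8 rows is a model.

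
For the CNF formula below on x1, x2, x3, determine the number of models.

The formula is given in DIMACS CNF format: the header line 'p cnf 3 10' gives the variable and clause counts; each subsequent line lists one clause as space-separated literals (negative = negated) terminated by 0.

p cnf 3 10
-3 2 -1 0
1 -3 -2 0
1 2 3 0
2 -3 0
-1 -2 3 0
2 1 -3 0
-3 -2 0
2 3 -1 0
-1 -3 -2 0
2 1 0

1

There are 2^3 = 8 truth assignments over (x1, x2, x3).
Check each against the 10 clauses (columns in the order x1, x2, x3):
  F F F  ✗ fails (x1 ∨ x2 ∨ x3)
  F F T  ✗ fails (x2 ∨ ¬x3)
  F T F  ✓ satisfies all
  F T T  ✗ fails (x1 ∨ ¬x3 ∨ ¬x2)
  T F F  ✗ fails (x2 ∨ x3 ∨ ¬x1)
  T F T  ✗ fails (¬x3 ∨ x2 ∨ ¬x1)
  T T F  ✗ fails (¬x1 ∨ ¬x2 ∨ x3)
  T T T  ✗ fails (¬x3 ∨ ¬x2)
1 of the 8 rows is a model.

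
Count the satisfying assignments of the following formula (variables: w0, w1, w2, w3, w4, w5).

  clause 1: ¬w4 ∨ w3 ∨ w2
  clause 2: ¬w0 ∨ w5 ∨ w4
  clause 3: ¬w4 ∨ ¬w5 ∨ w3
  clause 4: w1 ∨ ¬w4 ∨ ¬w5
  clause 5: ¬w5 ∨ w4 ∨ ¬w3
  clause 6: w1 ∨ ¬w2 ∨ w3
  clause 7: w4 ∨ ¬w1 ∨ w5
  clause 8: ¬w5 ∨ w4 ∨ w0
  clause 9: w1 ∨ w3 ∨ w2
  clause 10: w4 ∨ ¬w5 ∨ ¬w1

16

There are 2^6 = 64 truth assignments over (w0, w1, w2, w3, w4, w5).
Split on w4. With w4 = True, the clauses containing w4 are satisfied and ¬w4 drops from the rest; 14 of the 2^5 = 32 assignments to the other variables satisfy what remains.
With w4 = False, by the same count on the reduced clause set, 2 assignments work.
(One model: w0=F, w1=F, w2=F, w3=T, w4=F, w5=F.)
Total: 14 + 2 = 16.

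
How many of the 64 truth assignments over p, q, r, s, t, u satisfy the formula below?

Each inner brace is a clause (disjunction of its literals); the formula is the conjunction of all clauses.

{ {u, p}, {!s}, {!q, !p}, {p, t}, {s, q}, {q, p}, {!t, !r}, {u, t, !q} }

There are 2^6 = 64 truth assignments over (p, q, r, s, t, u).
Split on q. With q = true, the clauses containing q are satisfied and !q drops from the rest; 1 of the 2^5 = 32 assignments to the other variables satisfy what remains.
With q = false, by the same count on the reduced clause set, 0 assignments work.
(One model: p=F, q=T, r=F, s=F, t=T, u=T.)
Total: 1 + 0 = 1.

1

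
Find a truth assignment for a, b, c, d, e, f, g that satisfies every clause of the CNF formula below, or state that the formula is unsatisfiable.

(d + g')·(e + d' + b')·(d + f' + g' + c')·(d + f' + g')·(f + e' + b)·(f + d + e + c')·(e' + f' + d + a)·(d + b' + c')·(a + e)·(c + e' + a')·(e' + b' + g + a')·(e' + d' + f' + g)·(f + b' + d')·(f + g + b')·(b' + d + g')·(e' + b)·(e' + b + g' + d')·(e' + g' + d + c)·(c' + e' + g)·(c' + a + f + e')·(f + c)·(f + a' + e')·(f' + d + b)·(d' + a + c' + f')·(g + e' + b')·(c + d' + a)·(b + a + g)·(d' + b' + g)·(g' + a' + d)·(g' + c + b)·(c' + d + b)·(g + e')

Suppose d = 0.
Unit clause (g') forces g = 0.
Unit clause (e') forces e = 0.
Unit clause (a) forces a = 1.
Suppose f = 1.
Unit clause (b) forces b = 1.
Unit clause (c') forces c = 0.
Every clause now holds.

a: 1, b: 1, c: 0, d: 0, e: 0, f: 1, g: 0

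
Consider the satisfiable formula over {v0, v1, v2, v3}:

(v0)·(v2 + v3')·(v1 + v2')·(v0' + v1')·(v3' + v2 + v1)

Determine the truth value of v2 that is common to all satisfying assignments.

False

Suppose v2 = 1.
From the singleton clause (v0), v0 = 1.
From the singleton clause (v1), v1 = 1.
But (v1') is also a unit clause — contradiction.
So every satisfying assignment has v2 = False.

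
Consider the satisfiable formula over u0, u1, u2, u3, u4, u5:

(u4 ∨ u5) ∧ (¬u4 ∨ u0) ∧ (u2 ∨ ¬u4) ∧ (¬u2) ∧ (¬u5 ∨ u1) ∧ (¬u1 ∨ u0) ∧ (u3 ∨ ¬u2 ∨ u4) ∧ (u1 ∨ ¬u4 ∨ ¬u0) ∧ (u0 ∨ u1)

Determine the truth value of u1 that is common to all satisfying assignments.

True

Suppose u1 = False.
(¬u2) alone gives u2 = False.
(¬u4) alone gives u4 = False.
(u5) alone gives u5 = True.
But (¬u5) is also a unit clause — contradiction.
So every satisfying assignment has u1 = True.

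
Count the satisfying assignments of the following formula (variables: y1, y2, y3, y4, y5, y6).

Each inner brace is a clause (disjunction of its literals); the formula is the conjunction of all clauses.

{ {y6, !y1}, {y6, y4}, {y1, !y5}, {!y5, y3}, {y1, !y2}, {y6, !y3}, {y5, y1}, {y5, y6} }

12

There are 2^6 = 64 truth assignments over (y1, y2, y3, y4, y5, y6).
Split on y4. With y4 = true, the clauses containing y4 are satisfied and !y4 drops from the rest; 6 of the 2^5 = 32 assignments to the other variables satisfy what remains.
With y4 = false, by the same count on the reduced clause set, 6 assignments work.
(One model: y1=T, y2=F, y3=F, y4=F, y5=F, y6=T.)
Total: 6 + 6 = 12.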